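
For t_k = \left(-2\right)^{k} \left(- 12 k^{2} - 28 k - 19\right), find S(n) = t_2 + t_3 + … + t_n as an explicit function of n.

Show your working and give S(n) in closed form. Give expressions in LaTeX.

t_(k+1)/t_k = 2*(-12*k**2 - 52*k - 59)/(12*k**2 + 28*k + 19).
So A=-2 and B=1, with C=k**2 + 7*k/3 + 19/12.
Set up (-2)·f(k+1) − (1)·f(k) − (k**2 + 7*k/3 + 19/12) = 0.
From deg A=0, deg B=0, deg C=2: d=2.
Match coefficients ⇒ f(k) = -(2*k + 1)**2/12.
Certificate R = B(k−1)f/C = -(2*k + 1)**2/(12*k**2 + 28*k + 19) gives s_k = (-2)**k*(4*k**2 + 4*k + 1).
Δs = (-2)**k*(-12*k**2 - 28*k - 19), as required.
Σ_(k=2)^n t_k = s_(n+1) − s_(2) = ((-2)**(n + 1)*(4*n**2 + 12*n + 9)) − (100), i.e. -8*(-2)**n*n**2 - 24*(-2)**n*n - 18*(-2)**n - 100.

S(n) = - 8 \left(-2\right)^{n} n^{2} - 24 \left(-2\right)^{n} n - 18 \left(-2\right)^{n} - 100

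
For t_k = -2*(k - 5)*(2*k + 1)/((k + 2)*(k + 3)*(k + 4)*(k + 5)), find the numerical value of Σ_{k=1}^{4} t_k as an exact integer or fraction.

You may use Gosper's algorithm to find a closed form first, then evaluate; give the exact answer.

Σ = 1/8

t_(k+1)/t_k = (k - 4)*(k + 2)*(2*k + 3)/((k - 5)*(k + 6)*(2*k + 1)).
Gosper form: A/B · C(k+1)/C(k) with A=k + 2, B=k + 6, C=k**2 - 9*k/2 - 5/2.
Key eq: (k + 2)·f(k+1) = (k + 5)·f(k) + (k**2 - 9*k/2 - 5/2).
deg f ≤ 3 (via 1,1,2).
Match coefficients ⇒ f(k) = -k*(4*k + 1)/4.
Get s_k = R·t_k = k*(4*k + 1)/(k**3 + 9*k**2 + 26*k + 24) with R(k) = B(k−1)f(k)/C(k) = -k*(k + 5)*(4*k + 1)/(2*(k - 5)*(2*k + 1)).
Check: Δs_k = 2*(-2*k**2 + 9*k + 5)/(k**4 + 14*k**3 + 71*k**2 + 154*k + 120). ✓
Sum = s_(5) − s_(1); s_(5) = 5/24, s_(1) = 1/12 ⇒ 1/8.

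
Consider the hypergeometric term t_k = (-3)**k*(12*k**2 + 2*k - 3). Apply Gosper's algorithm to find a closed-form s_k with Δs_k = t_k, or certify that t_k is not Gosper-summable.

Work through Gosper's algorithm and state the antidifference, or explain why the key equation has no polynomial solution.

s_k = (-3)**k*k*(4 - 3*k)

Step 1: r(k) = 3*(-2*k - 12*(k + 1)**2 + 1)/(12*k**2 + 2*k - 3).
Take A(k)=-3, B(k)=1, C(k)=k**2 + k/6 - 1/4.
Key eq: (-3)·f(k+1) = (1)·f(k) + (k**2 + k/6 - 1/4).
Bound: deg f ≤ 2.
Solving with deg f ≤ 2: f(k) = -k*(3*k - 4)/12.
Then R = B(k−1)f/C = -k*(3*k - 4)/(12*k**2 + 2*k - 3), so s_k = R(k)·t_k = (-3)**k*k*(4 - 3*k).
Verify: (-3)**k*(12*k**2 + 2*k - 3) matches t_k.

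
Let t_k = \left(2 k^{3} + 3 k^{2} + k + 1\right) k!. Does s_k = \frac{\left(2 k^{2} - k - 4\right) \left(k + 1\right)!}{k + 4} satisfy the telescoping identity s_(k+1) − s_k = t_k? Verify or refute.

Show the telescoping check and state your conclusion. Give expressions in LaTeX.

s_(k+1) = (2*k**2 + 3*k - 3)*factorial(k + 2)/(k + 5)
s_(k+1) − s_k = (2*k**4 + 13*k**3 + 22*k**2 + 15*k - 4)*factorial(k + 1)/((k + 4)*(k + 5))
(s_(k+1) − s_k) − t_k = -3*(2*k**4 + 11*k**3 + 11*k**2 + 6*k + 8)*factorial(k)/((k + 4)*(k + 5))

Invalid: residual - \frac{3 \left(2 k^{4} + 11 k^{3} + 11 k^{2} + 6 k + 8\right) k!}{\left(k + 4\right) \left(k + 5\right)} ≠ 0.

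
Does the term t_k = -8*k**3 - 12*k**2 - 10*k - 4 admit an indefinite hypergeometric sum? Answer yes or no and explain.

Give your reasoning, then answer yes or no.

The ratio is (4*k**3 + 18*k**2 + 29*k + 17)/(4*k**3 + 6*k**2 + 5*k + 2).
So A=1 and B=1, with C=k**3 + 3*k**2/2 + 5*k/4 + 1/2.
f must satisfy (1)·f(k+1) − (1)·f(k) = k**3 + 3*k**2/2 + 5*k/4 + 1/2.
d = 4 from the (0,0,3) case.
Match coefficients ⇒ f(k) = k*(2*k**3 + k + 1)/8.
Then R = B(k−1)f/C = k*(2*k**3 + k + 1)/(2*(4*k**3 + 6*k**2 + 5*k + 2)), so s_k = R(k)·t_k = k*(-2*k**3 - k - 1).
Δs = -8*k**3 - 12*k**2 - 10*k - 4, as required.

Yes. s_k = k*(-2*k**3 - k - 1).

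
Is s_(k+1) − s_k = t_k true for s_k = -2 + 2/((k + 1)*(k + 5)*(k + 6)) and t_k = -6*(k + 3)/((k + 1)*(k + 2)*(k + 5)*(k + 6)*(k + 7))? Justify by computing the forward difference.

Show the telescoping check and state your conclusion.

valid (s_(k+1) − s_k reduces to t_k)

s_(k+1) = -2 + 2/((k + 2)*(k + 6)*(k + 7))
s_(k+1) − s_k = 6*(-k - 3)/(k**5 + 21*k**4 + 163*k**3 + 567*k**2 + 844*k + 420)
(s_(k+1) − s_k) − t_k = 0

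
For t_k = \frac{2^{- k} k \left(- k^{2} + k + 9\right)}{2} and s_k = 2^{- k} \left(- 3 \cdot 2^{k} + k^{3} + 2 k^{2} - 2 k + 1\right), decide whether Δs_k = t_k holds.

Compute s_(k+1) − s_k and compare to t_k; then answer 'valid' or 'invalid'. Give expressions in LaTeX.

Valid — Δs_k = t_k.

s_(k+1) = (-6*2**k + k**3 + 5*k**2 + 5*k + 2)/(2*2**k)
s_(k+1) − s_k = k*(-k**2 + k + 9)/(2*2**k)
(s_(k+1) − s_k) − t_k = 0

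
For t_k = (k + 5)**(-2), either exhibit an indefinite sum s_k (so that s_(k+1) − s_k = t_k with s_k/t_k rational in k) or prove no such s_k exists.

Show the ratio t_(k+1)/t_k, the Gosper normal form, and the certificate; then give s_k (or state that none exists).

r(k) = (k + 5)**2/(k + 6)**2 after simplifying.
So A=k**2 + 10*k + 25 and B=k**2 + 12*k + 36, with C=1.
Set up (k**2 + 10*k + 25)·f(k+1) − (k**2 + 10*k + 25)·f(k) − (1) = 0.
d = 0 from the (2,2,0) case.
Generic f = c0 gives residual -1; -1 = 0 cannot hold, so t_k is not Gosper-summable.

not Gosper-summable; s_k does not exist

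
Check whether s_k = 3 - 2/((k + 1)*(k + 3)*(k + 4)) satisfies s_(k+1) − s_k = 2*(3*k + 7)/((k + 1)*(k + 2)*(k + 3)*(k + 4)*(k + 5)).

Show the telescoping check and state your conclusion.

s_(k+1) = 3 - 2/((k + 2)*(k + 4)*(k + 5))
s_(k+1) − s_k = 2*(3*k + 7)/(k**5 + 15*k**4 + 85*k**3 + 225*k**2 + 274*k + 120)
(s_(k+1) − s_k) − t_k = 0

valid; difference matches t_k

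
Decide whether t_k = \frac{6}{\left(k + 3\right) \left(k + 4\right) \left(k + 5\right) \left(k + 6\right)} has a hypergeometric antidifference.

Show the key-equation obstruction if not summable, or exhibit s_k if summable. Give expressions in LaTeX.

Yes. s_k = \frac{k \left(k^{2} + 12 k + 47\right)}{30 \left(k + 3\right) \left(k + 4\right) \left(k + 5\right)}.

The ratio is (k + 3)/(k + 7).
Take A(k)=k + 3, B(k)=k + 7, C(k)=1.
Need (k + 3)·f(k+1) − (k + 6)·f(k) = 1.
deg f ≤ 3 (via 1,1,0).
A polynomial solution: f(k) = k*(k**2 + 12*k + 47)/180.
Certificate R = B(k−1)f/C = k*(k + 6)*(k**2 + 12*k + 47)/180 gives s_k = k*(k**2 + 12*k + 47)/(30*(k + 3)*(k + 4)*(k + 5)).
Check: Δs_k = 6/(k**4 + 18*k**3 + 119*k**2 + 342*k + 360). ✓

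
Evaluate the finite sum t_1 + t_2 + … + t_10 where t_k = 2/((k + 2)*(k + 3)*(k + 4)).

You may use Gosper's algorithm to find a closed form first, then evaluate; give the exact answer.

Σ = 85/1092

t_(k+1)/t_k = (k + 2)/(k + 5).
A = k + 2, B = k + 5, C = 1.
Key eq: (k + 2)·f(k+1) = (k + 4)·f(k) + (1).
d = 2 from the (1,1,0) case.
A polynomial solution: f(k) = k*(k + 5)/12.
Then R = B(k−1)f/C = k*(k + 4)*(k + 5)/12, so s_k = R(k)·t_k = k*(k + 5)/(6*(k + 2)*(k + 3)).
Δs = 2/(k**3 + 9*k**2 + 26*k + 24), as required.
Σ_(k=1)^(10) t_k = s_(11) − s_(1) = 44/273 − (1/12) = 85/1092.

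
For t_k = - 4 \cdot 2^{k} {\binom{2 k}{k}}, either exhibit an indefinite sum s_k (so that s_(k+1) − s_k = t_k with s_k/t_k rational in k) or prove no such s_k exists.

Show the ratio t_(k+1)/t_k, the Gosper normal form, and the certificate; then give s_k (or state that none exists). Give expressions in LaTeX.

none (Gosper's algorithm certifies no s_k)

Compute t_(k+1)/t_k: get 4*(2*k + 1)/(k + 1).
Normal form (A,B,C) = (8*k + 4, k + 1, 1).
Set up (8*k + 4)·f(k+1) − (k)·f(k) − (1) = 0.
Degrees (1,1,0) ⇒ d ≤ -1.
Negative degree bound (-1): no f exists, t_k not Gosper-summable.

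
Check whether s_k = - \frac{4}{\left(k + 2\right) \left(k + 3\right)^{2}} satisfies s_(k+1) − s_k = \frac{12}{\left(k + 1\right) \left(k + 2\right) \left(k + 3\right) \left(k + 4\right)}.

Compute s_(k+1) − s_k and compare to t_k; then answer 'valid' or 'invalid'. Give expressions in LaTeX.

Invalid: residual \frac{8 \left(- 4 k - 13\right)}{k^{6} + 17 k^{5} + 117 k^{4} + 415 k^{3} + 794 k^{2} + 768 k + 288} ≠ 0.

s_(k+1) = -4/((k + 3)*(k + 4)**2)
s_(k+1) − s_k = 4*(3*k + 10)/(k**5 + 16*k**4 + 101*k**3 + 314*k**2 + 480*k + 288)
(s_(k+1) − s_k) − t_k = 8*(-4*k - 13)/(k**6 + 17*k**5 + 117*k**4 + 415*k**3 + 794*k**2 + 768*k + 288)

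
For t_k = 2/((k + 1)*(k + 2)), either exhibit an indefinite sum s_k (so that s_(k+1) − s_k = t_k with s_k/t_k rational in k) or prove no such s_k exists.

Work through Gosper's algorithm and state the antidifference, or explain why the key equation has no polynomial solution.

Compute t_(k+1)/t_k: get (k + 1)/(k + 3).
Gosper form: A/B · C(k+1)/C(k) with A=k + 1, B=k + 3, C=1.
Need (k + 1)·f(k+1) − (k + 2)·f(k) = 1.
Degrees (1,1,0) ⇒ d ≤ 1.
Solve for f: f(k) = k (degree 1 ≤ 1).
R(k) = B(k−1)·f(k)/C(k) = k*(k + 2); s_k = R·t_k = 2*k/(k + 1).
Verify: 2/(k**2 + 3*k + 2) matches t_k.

s_k = 2*k/(k + 1)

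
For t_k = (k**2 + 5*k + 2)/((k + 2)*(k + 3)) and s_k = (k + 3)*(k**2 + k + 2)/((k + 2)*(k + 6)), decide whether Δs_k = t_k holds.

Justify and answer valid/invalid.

s_(k+1) = (k + 4)*(k + (k + 1)**2 + 3)/((k + 3)*(k + 7))
s_(k+1) − s_k = (k**4 + 18*k**3 + 88*k**2 + 155*k + 66)/(k**4 + 18*k**3 + 113*k**2 + 288*k + 252)
(s_(k+1) − s_k) − t_k = 3*(-7*k**2 - 27*k - 6)/(k**4 + 18*k**3 + 113*k**2 + 288*k + 252)

Invalid: residual 3*(-7*k**2 - 27*k - 6)/(k**4 + 18*k**3 + 113*k**2 + 288*k + 252) ≠ 0.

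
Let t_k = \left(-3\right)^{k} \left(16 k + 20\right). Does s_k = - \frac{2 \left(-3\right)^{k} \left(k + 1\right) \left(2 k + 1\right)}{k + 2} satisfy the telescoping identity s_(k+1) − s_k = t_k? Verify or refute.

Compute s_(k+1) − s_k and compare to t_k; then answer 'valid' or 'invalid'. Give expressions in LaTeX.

Invalid: residual \frac{\left(-3\right)^{k} \left(- 16 k^{2} - 56 k - 42\right)}{k^{2} + 5 k + 6} ≠ 0.

s_(k+1) = 6*(-3)**k*(k + 2)*(2*k + 3)/(k + 3)
s_(k+1) − s_k = (-3)**k*(16*k**3 + 84*k**2 + 140*k + 78)/(k**2 + 5*k + 6)
(s_(k+1) − s_k) − t_k = (-3)**k*(-16*k**2 - 56*k - 42)/(k**2 + 5*k + 6)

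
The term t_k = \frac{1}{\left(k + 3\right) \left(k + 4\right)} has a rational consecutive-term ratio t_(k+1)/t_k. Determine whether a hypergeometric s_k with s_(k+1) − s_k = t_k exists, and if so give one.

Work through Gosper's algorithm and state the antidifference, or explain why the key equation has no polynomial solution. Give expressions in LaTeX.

s_k = \frac{k}{3 \left(k + 3\right)}

Compute t_(k+1)/t_k: get (k + 3)/(k + 5).
Gosper form: A/B · C(k+1)/C(k) with A=k + 3, B=k + 5, C=1.
Need (k + 3)·f(k+1) − (k + 4)·f(k) = 1.
Degrees (1,1,0) ⇒ d ≤ 1.
Solve for f: f(k) = k/3 (degree 1 ≤ 1).
Get s_k = R·t_k = k/(3*(k + 3)) with R(k) = B(k−1)f(k)/C(k) = k*(k + 4)/3.
s_(k+1) − s_k = 1/(k**2 + 7*k + 12) = t_k.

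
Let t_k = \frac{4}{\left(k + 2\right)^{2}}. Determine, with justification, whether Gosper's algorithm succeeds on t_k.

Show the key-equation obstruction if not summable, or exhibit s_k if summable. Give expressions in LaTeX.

No — t_k has no hypergeometric antidifference.

t_(k+1)/t_k = (k + 2)**2/(k + 3)**2.
So A=k**2 + 4*k + 4 and B=k**2 + 6*k + 9, with C=1.
Solve (k**2 + 4*k + 4)·f(k+1) − (k**2 + 4*k + 4)·f(k) = 1.
From deg A=2, deg B=2, deg C=0: d=0.
f = c0 ⇒ A·f(k+1) − B(k−1)·f(k) − C = -1. The system {-1 = 0} is inconsistent; no antidifference.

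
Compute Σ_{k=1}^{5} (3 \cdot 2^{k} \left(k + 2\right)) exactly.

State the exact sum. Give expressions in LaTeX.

Σ = 1146

Step 1: r(k) = 2*(k + 3)/(k + 2).
A = 2, B = 1, C = k + 2.
Set up (2)·f(k+1) − (1)·f(k) − (k + 2) = 0.
deg f ≤ 1 (via 0,0,1).
Solve for f: f(k) = k (degree 1 ≤ 1).
Certificate R = B(k−1)f/C = k/(k + 2) gives s_k = 3*2**k*k.
Check: Δs_k = 3*2**k*(k + 2). ✓
Σ_(k=1)^(5) t_k = s_(6) − s_(1) = 1152 − (6) = 1146.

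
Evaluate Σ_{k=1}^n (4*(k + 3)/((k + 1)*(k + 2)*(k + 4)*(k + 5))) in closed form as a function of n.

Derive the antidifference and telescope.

S(n) = n*(n + 7)/(5*(n**2 + 7*n + 10))

Ratio r(k) = (k + 1)*(k + 4)**2/((k + 3)**2*(k + 6)).
So A=k + 1 and B=k + 6, with C=k**2 + 6*k + 9.
Need (k + 1)·f(k+1) − (k + 5)·f(k) = k**2 + 6*k + 9.
d = 4 from the (1,1,2) case.
A polynomial solution: f(k) = k*(k + 2)*(k + 3)*(k + 5)/8.
Then R = B(k−1)f/C = k*(k + 2)*(k + 5)**2/(8*(k + 3)), so s_k = R(k)·t_k = k*(k + 5)/(2*(k**2 + 5*k + 4)).
Check: Δs_k = 4*(k + 3)/(k**4 + 12*k**3 + 49*k**2 + 78*k + 40). ✓
Evaluate: s_(n+1) = (n**2 + 7*n + 6)/(2*(n**2 + 7*n + 10)); subtract s_(1) = 3/10 ⇒ S(n) = n*(n + 7)/(5*(n**2 + 7*n + 10)).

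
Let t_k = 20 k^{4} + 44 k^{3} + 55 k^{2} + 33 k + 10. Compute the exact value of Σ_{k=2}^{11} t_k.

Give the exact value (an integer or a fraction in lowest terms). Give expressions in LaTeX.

Step 1: r(k) = (20*k**4 + 124*k**3 + 307*k**2 + 355*k + 162)/(20*k**4 + 44*k**3 + 55*k**2 + 33*k + 10).
A = 1, B = 1, C = k**4 + 11*k**3/5 + 11*k**2/4 + 33*k/20 + 1/2.
Solve (1)·f(k+1) − (1)·f(k) = k**4 + 11*k**3/5 + 11*k**2/4 + 33*k/20 + 1/2.
deg f ≤ 5 (via 0,0,4).
Coefficient equations give f(k) = k*(4*k**4 + k**3 + 3*k**2 + 2)/20.
Then R = B(k−1)f/C = k*(4*k**4 + k**3 + 3*k**2 + 2)/(20*k**4 + 44*k**3 + 55*k**2 + 33*k + 10), so s_k = R(k)·t_k = k*(4*k**4 + k**3 + 3*k**2 + 2).
Check: Δs_k = 20*k**4 + 44*k**3 + 55*k**2 + 33*k + 10. ✓
Σ_(k=2)^(11) t_k = s_(12) − s_(2) = 1021272 − (172) = 1021100.

Σ = 1021100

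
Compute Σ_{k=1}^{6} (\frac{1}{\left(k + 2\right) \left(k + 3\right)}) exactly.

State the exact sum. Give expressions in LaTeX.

The ratio is (k + 2)/(k + 4).
Normal form (A,B,C) = (k + 2, k + 4, 1).
Key eq: (k + 2)·f(k+1) = (k + 3)·f(k) + (1).
deg f ≤ 1 (via 1,1,0).
Match coefficients ⇒ f(k) = k/2.
R(k) = B(k−1)·f(k)/C(k) = k*(k + 3)/2; s_k = R·t_k = k/(2*(k + 2)).
Δs = 1/(k**2 + 5*k + 6), as required.
Sum = s_(7) − s_(1); s_(7) = 7/18, s_(1) = 1/6 ⇒ 2/9.

Σ = 2/9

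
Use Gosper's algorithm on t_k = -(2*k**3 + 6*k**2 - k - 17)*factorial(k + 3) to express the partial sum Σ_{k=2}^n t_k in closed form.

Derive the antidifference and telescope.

S(n) = -2*n**2*factorial(n + 4) + 5*factorial(n + 4) - 360

Step 1: r(k) = (2*k**4 + 20*k**3 + 65*k**2 + 58*k - 40)/(2*k**3 + 6*k**2 - k - 17).
Take A(k)=k + 4, B(k)=1, C(k)=k**3 + 3*k**2 - k/2 - 17/2.
Need (k + 4)·f(k+1) − (1)·f(k) = k**3 + 3*k**2 - k/2 - 17/2.
deg f ≤ 2 (via 1,0,3).
Coefficient equations give f(k) = (2*k**2 - 4*k - 3)/2.
So s_k = (B(k−1)f/C)·t_k = ((2*k**2 - 4*k - 3)/(2*k**3 + 6*k**2 - k - 17))·t_k = (-2*k**2 + 4*k + 3)*factorial(k + 3).
Verify: -(2*k**3 + 6*k**2 - k - 17)*factorial(k + 3) matches t_k.
Telescope: S(n) = s_(n+1) − s_(2) = -(2*n**2 - 5)*factorial(n + 4) − (360) = -2*n**2*factorial(n + 4) + 5*factorial(n + 4) - 360.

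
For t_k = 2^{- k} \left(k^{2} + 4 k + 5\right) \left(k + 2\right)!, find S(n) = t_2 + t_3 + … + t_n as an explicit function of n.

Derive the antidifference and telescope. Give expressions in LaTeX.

S(n) = -48 + 2^{- n} n \left(n + 3\right)! + 3 \cdot 2^{- n} \left(n + 3\right)!

t_(k+1)/t_k = (k + 3)*(4*k + (k + 1)**2 + 9)/(2*(k**2 + 4*k + 5)).
Take A(k)=k/2 + 3/2, B(k)=1, C(k)=k**2 + 4*k + 5.
Key eq: (k/2 + 3/2)·f(k+1) = (1)·f(k) + (k**2 + 4*k + 5).
d = 1 from the (1,0,2) case.
Coefficient equations give f(k) = 2*(k + 2).
Then R = B(k−1)f/C = 2*(k + 2)/(k**2 + 4*k + 5), so s_k = R(k)·t_k = 2**(1 - k)*(k + 2)*factorial(k + 2).
s_(k+1) − s_k = (k**2 + 4*k + 5)*factorial(k + 2)/2**k = t_k.
Telescope: S(n) = s_(n+1) − s_(2) = (n + 3)*factorial(n + 3)/2**n − (48) = -48 + n*factorial(n + 3)/2**n + 3*factorial(n + 3)/2**n.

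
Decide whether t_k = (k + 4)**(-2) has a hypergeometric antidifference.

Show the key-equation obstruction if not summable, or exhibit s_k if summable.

No — t_k has no hypergeometric antidifference.

Ratio r(k) = (k + 4)**2/(k + 5)**2.
A = k**2 + 8*k + 16, B = k**2 + 10*k + 25, C = 1.
Solve (k**2 + 8*k + 16)·f(k+1) − (k**2 + 8*k + 16)·f(k) = 1.
deg f ≤ 0 (via 2,2,0).
f = c0 ⇒ A·f(k+1) − B(k−1)·f(k) − C = -1. The system {-1 = 0} is inconsistent; no antidifference.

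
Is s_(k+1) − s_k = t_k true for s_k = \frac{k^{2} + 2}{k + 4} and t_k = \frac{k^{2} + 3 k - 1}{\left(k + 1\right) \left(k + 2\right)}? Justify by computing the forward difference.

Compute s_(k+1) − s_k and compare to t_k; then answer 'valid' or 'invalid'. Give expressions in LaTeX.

s_(k+1) = ((k + 1)**2 + 2)/(k + 5)
s_(k+1) − s_k = (k**2 + 9*k + 2)/(k**2 + 9*k + 20)
(s_(k+1) − s_k) − t_k = 3*(-5*k**2 - 9*k + 8)/(k**4 + 12*k**3 + 49*k**2 + 78*k + 40)

Invalid: residual \frac{3 \left(- 5 k^{2} - 9 k + 8\right)}{k^{4} + 12 k^{3} + 49 k^{2} + 78 k + 40} ≠ 0.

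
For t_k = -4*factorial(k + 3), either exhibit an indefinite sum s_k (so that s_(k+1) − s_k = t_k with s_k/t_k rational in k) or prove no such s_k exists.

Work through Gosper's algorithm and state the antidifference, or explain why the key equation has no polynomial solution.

t_(k+1)/t_k = k + 4.
Factor: A=k + 4; B=1; C=1.
Key eq: (k + 4)·f(k+1) = (1)·f(k) + (1).
deg f ≤ -1 (via 1,0,0).
Negative degree bound (-1): no f exists, t_k not Gosper-summable.

none — t_k is not Gosper-summable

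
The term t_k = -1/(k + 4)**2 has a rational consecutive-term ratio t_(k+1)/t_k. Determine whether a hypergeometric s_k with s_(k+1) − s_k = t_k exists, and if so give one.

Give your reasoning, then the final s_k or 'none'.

Compute t_(k+1)/t_k: get (k + 4)**2/(k + 5)**2.
Normal form (A,B,C) = (k**2 + 8*k + 16, k**2 + 10*k + 25, 1).
Need (k**2 + 8*k + 16)·f(k+1) − (k**2 + 8*k + 16)·f(k) = 1.
Degrees (2,2,0) ⇒ d ≤ 0.
f = c0 ⇒ A·f(k+1) − B(k−1)·f(k) − C = -1. The system {-1 = 0} is inconsistent; no antidifference.

none — t_k is not Gosper-summable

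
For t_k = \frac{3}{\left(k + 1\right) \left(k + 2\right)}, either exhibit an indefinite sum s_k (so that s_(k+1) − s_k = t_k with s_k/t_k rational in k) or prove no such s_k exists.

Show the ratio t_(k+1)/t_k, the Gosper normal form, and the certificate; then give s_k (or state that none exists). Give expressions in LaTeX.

Compute t_(k+1)/t_k: get (k + 1)/(k + 3).
Factor: A=k + 1; B=k + 3; C=1.
Need (k + 1)·f(k+1) − (k + 2)·f(k) = 1.
d = 1 from the (1,1,0) case.
Solve for f: f(k) = k (degree 1 ≤ 1).
Get s_k = R·t_k = 3*k/(k + 1) with R(k) = B(k−1)f(k)/C(k) = k*(k + 2).
s_(k+1) − s_k = 3/(k**2 + 3*k + 2) = t_k.

s_k = \frac{3 k}{k + 1}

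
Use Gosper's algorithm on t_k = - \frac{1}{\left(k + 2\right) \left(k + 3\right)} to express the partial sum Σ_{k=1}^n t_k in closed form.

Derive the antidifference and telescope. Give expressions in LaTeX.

t_(k+1)/t_k = (k + 2)/(k + 4).
Normal form (A,B,C) = (k + 2, k + 4, 1).
Set up (k + 2)·f(k+1) − (k + 3)·f(k) − (1) = 0.
Degrees (1,1,0) ⇒ d ≤ 1.
Solve for f: f(k) = k/2 (degree 1 ≤ 1).
R(k) = B(k−1)·f(k)/C(k) = k*(k + 3)/2; s_k = R·t_k = -k/(2*k + 4).
Check: Δs_k = -1/(k**2 + 5*k + 6). ✓
Σ_(k=1)^n t_k = s_(n+1) − s_(1) = ((-n - 1)/(2*(n + 3))) − (-1/6), i.e. -n/(3*n + 9).

S(n) = - \frac{n}{3 n + 9}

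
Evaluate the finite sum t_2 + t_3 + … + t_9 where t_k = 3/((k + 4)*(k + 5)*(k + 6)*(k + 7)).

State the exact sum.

Σ = 3/1120

The ratio is (k + 4)/(k + 8).
Factor: A=k + 4; B=k + 8; C=1.
Key eq: (k + 4)·f(k+1) = (k + 7)·f(k) + (1).
From deg A=1, deg B=1, deg C=0: d=3.
Solve for f: f(k) = k*(k**2 + 15*k + 74)/360 (degree 3 ≤ 3).
Get s_k = R·t_k = k*(k**2 + 15*k + 74)/(120*(k + 4)*(k + 5)*(k + 6)) with R(k) = B(k−1)f(k)/C(k) = k*(k + 7)*(k**2 + 15*k + 74)/360.
s_(k+1) − s_k = 3/(k**4 + 22*k**3 + 179*k**2 + 638*k + 840) = t_k.
Sum = s_(10) − s_(2); s_(10) = 9/1120, s_(2) = 3/560 ⇒ 3/1120.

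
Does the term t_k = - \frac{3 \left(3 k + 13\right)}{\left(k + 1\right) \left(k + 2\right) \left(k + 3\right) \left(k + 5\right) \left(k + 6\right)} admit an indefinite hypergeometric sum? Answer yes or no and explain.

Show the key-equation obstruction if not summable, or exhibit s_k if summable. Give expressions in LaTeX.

Ratio r(k) = (k + 1)*(k + 5)*(3*k + 16)/((k + 4)*(k + 7)*(3*k + 13)).
Take A(k)=k + 1, B(k)=k + 7, C(k)=k**2 + 25*k/3 + 52/3.
Key eq: (k + 1)·f(k+1) = (k + 6)·f(k) + (k**2 + 25*k/3 + 52/3).
Bound: deg f ≤ 5.
Coefficient equations give f(k) = k*(k + 3)*(k + 4)*(k**2 + 8*k + 17)/30.
R(k) = B(k−1)·f(k)/C(k) = k*(k + 3)*(k + 6)*(k**2 + 8*k + 17)/(10*(3*k + 13)); s_k = R·t_k = 3*k*(-k**2 - 8*k - 17)/(10*(k**3 + 8*k**2 + 17*k + 10)).
Verify: 3*(-3*k - 13)/(k**5 + 17*k**4 + 107*k**3 + 307*k**2 + 396*k + 180) matches t_k.

Yes. s_k = \frac{3 k \left(- k^{2} - 8 k - 17\right)}{10 \left(k^{3} + 8 k^{2} + 17 k + 10\right)}.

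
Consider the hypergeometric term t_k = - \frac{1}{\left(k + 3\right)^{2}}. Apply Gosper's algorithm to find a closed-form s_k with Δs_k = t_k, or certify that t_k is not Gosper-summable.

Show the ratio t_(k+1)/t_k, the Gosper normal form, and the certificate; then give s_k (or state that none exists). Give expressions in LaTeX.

The ratio is (k + 3)**2/(k + 4)**2.
A = k**2 + 6*k + 9, B = k**2 + 8*k + 16, C = 1.
Need (k**2 + 6*k + 9)·f(k+1) − (k**2 + 6*k + 9)·f(k) = 1.
Degrees (2,2,0) ⇒ d ≤ 0.
Generic f = c0 gives residual -1; -1 = 0 cannot hold, so t_k is not Gosper-summable.

not Gosper-summable; s_k does not exist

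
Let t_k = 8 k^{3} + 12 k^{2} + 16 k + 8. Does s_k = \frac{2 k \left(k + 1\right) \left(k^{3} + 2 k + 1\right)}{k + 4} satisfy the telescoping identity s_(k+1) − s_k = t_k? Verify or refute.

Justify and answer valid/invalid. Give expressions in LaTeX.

s_(k+1) = 2*(k + 1)*(k + 2)*(2*k + (k + 1)**3 + 3)/(k + 5)
s_(k+1) − s_k = 2*(4*k**5 + 33*k**4 + 76*k**3 + 106*k**2 + 91*k + 32)/(k**2 + 9*k + 20)
(s_(k+1) − s_k) − t_k = 6*(-3*k**4 - 22*k**3 - 30*k**2 - 35*k - 16)/(k**2 + 9*k + 20)

Invalid: residual \frac{6 \left(- 3 k^{4} - 22 k^{3} - 30 k^{2} - 35 k - 16\right)}{k^{2} + 9 k + 20} ≠ 0.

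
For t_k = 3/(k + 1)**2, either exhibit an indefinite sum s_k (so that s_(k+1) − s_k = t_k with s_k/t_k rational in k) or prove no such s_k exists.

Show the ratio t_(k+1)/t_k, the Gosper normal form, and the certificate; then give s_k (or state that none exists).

The ratio is (k + 1)**2/(k + 2)**2.
So A=k**2 + 2*k + 1 and B=k**2 + 4*k + 4, with C=1.
Solve (k**2 + 2*k + 1)·f(k+1) − (k**2 + 2*k + 1)·f(k) = 1.
From deg A=2, deg B=2, deg C=0: d=0.
Generic f = c0 gives residual -1; -1 = 0 cannot hold, so t_k is not Gosper-summable.

not Gosper-summable; s_k does not exist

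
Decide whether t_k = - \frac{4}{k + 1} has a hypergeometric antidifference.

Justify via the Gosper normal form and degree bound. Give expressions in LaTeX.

No. Not Gosper-summable.

r(k) = (k + 1)/(k + 2) after simplifying.
Gosper form: A/B · C(k+1)/C(k) with A=k + 1, B=k + 2, C=1.
Set up (k + 1)·f(k+1) − (k + 1)·f(k) − (1) = 0.
Bound: deg f ≤ 0.
Write f(k) = c0. Then LHS − RHS = -1, requiring -1 = 0: contradictory. No certificate.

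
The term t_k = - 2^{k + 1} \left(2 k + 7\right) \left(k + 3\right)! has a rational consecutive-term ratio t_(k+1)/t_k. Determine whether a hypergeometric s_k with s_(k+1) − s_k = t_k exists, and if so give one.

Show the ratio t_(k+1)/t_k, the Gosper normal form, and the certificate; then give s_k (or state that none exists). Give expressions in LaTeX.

r(k) = 2*(k + 4)*(2*k + 9)/(2*k + 7) after simplifying.
Normal form (A,B,C) = (2*k + 8, 1, k + 7/2).
f must satisfy (2*k + 8)·f(k+1) − (1)·f(k) = k + 7/2.
deg f ≤ 0 (via 1,0,1).
Solve for f: f(k) = 1/2 (degree 0 ≤ 0).
So s_k = (B(k−1)f/C)·t_k = (1/(2*k + 7))·t_k = -2**(k + 1)*factorial(k + 3).
Check: Δs_k = -2**(k + 1)*(2*k + 7)*factorial(k + 3). ✓

s_k = - 2^{k + 1} \left(k + 3\right)!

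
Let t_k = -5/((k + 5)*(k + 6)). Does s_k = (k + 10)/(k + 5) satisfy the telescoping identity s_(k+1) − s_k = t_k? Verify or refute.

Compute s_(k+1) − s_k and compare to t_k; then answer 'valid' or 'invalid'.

s_(k+1) = (k + 11)/(k + 6)
s_(k+1) − s_k = -5/(k**2 + 11*k + 30)
(s_(k+1) − s_k) − t_k = 0

Valid: the claim telescopes to t_k.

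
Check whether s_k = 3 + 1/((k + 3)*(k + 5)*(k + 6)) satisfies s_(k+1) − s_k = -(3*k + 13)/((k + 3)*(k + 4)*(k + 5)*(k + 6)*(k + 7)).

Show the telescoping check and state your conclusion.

s_(k+1) = 3 + 1/((k + 4)*(k + 6)*(k + 7))
s_(k+1) − s_k = ((k + 3)*(k + 5) - (k + 4)*(k + 7))/((k + 3)*(k + 4)*(k + 5)*(k + 6)*(k + 7))
(s_(k+1) − s_k) − t_k = 0

Valid: the claim telescopes to t_k.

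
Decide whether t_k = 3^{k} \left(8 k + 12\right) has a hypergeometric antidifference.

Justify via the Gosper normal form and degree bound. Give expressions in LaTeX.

t_(k+1)/t_k = 3*(2*k + 5)/(2*k + 3).
So A=3 and B=1, with C=k + 3/2.
Set up (3)·f(k+1) − (1)·f(k) − (k + 3/2) = 0.
Degrees (0,0,1) ⇒ d ≤ 1.
Solving with deg f ≤ 1: f(k) = k/2.
So s_k = (B(k−1)f/C)·t_k = (k/(2*k + 3))·t_k = 4*3**k*k.
Verify: 3**k*(8*k + 12) matches t_k.

Yes. s_k = 4 \cdot 3^{k} k.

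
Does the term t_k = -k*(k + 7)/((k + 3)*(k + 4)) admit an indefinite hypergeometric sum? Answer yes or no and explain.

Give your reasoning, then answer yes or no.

Yes. s_k = k*(1 - k)/(k + 3).

r(k) = (k + 1)*(k + 3)*(k + 8)/(k*(k + 5)*(k + 7)) after simplifying.
Gosper form: A/B · C(k+1)/C(k) with A=k + 3, B=k + 5, C=k**2 + 7*k.
Set up (k + 3)·f(k+1) − (k + 4)·f(k) − (k**2 + 7*k) = 0.
deg f ≤ 2 (via 1,1,2).
Solving with deg f ≤ 2: f(k) = k*(k - 1).
Certificate R = B(k−1)f/C = (k - 1)*(k + 4)/(k + 7) gives s_k = k*(1 - k)/(k + 3).
s_(k+1) − s_k = k*(-k - 7)/(k**2 + 7*k + 12) = t_k.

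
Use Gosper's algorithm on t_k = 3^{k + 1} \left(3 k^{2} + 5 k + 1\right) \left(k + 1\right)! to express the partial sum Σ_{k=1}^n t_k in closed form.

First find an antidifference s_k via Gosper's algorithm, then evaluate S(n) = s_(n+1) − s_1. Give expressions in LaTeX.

S(n) = 3^{n + 2} n \left(n + 2\right)!

t_(k+1)/t_k = 3*(3*k**3 + 17*k**2 + 31*k + 18)/(3*k**2 + 5*k + 1).
A = 3*k + 6, B = 1, C = k**2 + 5*k/3 + 1/3.
f must satisfy (3*k + 6)·f(k+1) − (1)·f(k) = k**2 + 5*k/3 + 1/3.
Degrees (1,0,2) ⇒ d ≤ 1.
Solve for f: f(k) = (k - 1)/3 (degree 1 ≤ 1).
Then R = B(k−1)f/C = (k - 1)/(3*k**2 + 5*k + 1), so s_k = R(k)·t_k = 3**(k + 1)*(k - 1)*factorial(k + 1).
Check: Δs_k = 3**(k + 1)*(3*k**2 + 5*k + 1)*factorial(k + 1). ✓
s_(n+1) = 3**(n + 2)*n*factorial(n + 2) and s_(1) = 0, so S(n) = 3**(n + 2)*n*factorial(n + 2).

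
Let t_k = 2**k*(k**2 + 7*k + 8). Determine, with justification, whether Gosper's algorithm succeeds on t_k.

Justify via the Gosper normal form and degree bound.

Step 1: r(k) = 2*(k**2 + 9*k + 16)/(k**2 + 7*k + 8).
Take A(k)=2, B(k)=1, C(k)=k**2 + 7*k + 8.
Set up (2)·f(k+1) − (1)·f(k) − (k**2 + 7*k + 8) = 0.
deg f ≤ 2 (via 0,0,2).
A polynomial solution: f(k) = k*(k + 3).
Get s_k = R·t_k = 2**k*k*(k + 3) with R(k) = B(k−1)f(k)/C(k) = k*(k + 3)/(k**2 + 7*k + 8).
Check: Δs_k = 2**k*(k**2 + 7*k + 8). ✓

Yes. s_k = 2**k*k*(k + 3).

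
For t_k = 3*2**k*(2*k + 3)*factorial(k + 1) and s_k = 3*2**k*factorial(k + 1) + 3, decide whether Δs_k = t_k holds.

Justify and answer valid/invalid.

s_(k+1) = 3*2**(k + 1)*factorial(k + 2) + 3
s_(k+1) − s_k = 3*2**k*(2*k + 3)*factorial(k + 1)
(s_(k+1) − s_k) − t_k = 0

valid (s_(k+1) − s_k reduces to t_k)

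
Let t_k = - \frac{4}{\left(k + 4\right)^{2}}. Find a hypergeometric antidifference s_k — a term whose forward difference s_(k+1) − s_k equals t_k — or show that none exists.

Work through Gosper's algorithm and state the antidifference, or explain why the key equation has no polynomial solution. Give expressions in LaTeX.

no hypergeometric antidifference exists

The ratio is (k + 4)**2/(k + 5)**2.
Factor: A=k**2 + 8*k + 16; B=k**2 + 10*k + 25; C=1.
f must satisfy (k**2 + 8*k + 16)·f(k+1) − (k**2 + 8*k + 16)·f(k) = 1.
From deg A=2, deg B=2, deg C=0: d=0.
Generic f = c0 gives residual -1; -1 = 0 cannot hold, so t_k is not Gosper-summable.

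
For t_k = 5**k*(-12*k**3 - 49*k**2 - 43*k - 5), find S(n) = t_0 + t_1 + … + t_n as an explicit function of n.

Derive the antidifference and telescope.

r(k) = 5*(12*k**3 + 85*k**2 + 177*k + 109)/(12*k**3 + 49*k**2 + 43*k + 5) after simplifying.
So A=5 and B=1, with C=k**3 + 49*k**2/12 + 43*k/12 + 5/12.
f must satisfy (5)·f(k+1) − (1)·f(k) = k**3 + 49*k**2/12 + 43*k/12 + 5/12.
Degrees (0,0,3) ⇒ d ≤ 3.
Coefficient equations give f(k) = k*(3*k**2 + k - 3)/12.
R(k) = B(k−1)·f(k)/C(k) = k*(3*k**2 + k - 3)/(12*k**3 + 49*k**2 + 43*k + 5); s_k = R·t_k = 5**k*k*(-3*k**2 - k + 3).
Verify: 5**k*(-12*k**3 - 49*k**2 - 43*k - 5) matches t_k.
Telescope: S(n) = s_(n+1) − s_(0) = 5**(n + 1)*(-3*n**3 - 10*n**2 - 8*n - 1) − (0) = 5**(n + 1)*(-3*n**3 - 10*n**2 - 8*n - 1).

S(n) = 5**(n + 1)*(-3*n**3 - 10*n**2 - 8*n - 1)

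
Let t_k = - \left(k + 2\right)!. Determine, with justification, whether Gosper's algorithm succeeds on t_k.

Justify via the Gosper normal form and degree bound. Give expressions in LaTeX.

No — negative degree bound, so no certificate f.

t_(k+1)/t_k = k + 3.
So A=k + 3 and B=1, with C=1.
Solve (k + 3)·f(k+1) − (1)·f(k) = 1.
Degrees (1,0,0) ⇒ d ≤ -1.
Bound -1 < 0, so the key equation has no polynomial solution.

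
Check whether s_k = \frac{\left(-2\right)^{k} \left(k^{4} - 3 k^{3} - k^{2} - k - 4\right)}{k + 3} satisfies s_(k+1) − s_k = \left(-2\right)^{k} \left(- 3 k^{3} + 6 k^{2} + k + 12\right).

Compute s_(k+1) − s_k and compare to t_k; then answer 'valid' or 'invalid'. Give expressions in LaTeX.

s_(k+1) = (-2)**(k + 1)*(k**4 + k**3 - 4*k**2 - 8*k - 8)/(k + 4)
s_(k+1) − s_k = (-2)**k*(-3*k**5 - 9*k**4 + 15*k**3 + 45*k**2 + 72*k + 64)/(k**2 + 7*k + 12)
(s_(k+1) − s_k) − t_k = (-2)**(k + 1)*(-3*k**4 - 4*k**3 + 23*k**2 + 12*k + 40)/(k**2 + 7*k + 12)

Invalid: residual \frac{\left(-2\right)^{k + 1} \left(- 3 k^{4} - 4 k^{3} + 23 k^{2} + 12 k + 40\right)}{k^{2} + 7 k + 12} ≠ 0.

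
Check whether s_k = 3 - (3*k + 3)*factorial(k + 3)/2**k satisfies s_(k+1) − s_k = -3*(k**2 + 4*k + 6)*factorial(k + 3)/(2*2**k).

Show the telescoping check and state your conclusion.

s_(k+1) = -2**(-k - 1)*(3*k + 6)*factorial(k + 4) + 3
s_(k+1) − s_k = -3*(k**2 + 4*k + 6)*factorial(k + 3)/(2*2**k)
(s_(k+1) − s_k) − t_k = 0

valid; difference matches t_k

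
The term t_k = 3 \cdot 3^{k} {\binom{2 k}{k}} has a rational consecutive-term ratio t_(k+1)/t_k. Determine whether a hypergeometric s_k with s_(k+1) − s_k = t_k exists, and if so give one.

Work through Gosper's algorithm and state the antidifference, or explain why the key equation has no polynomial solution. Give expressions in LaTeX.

no hypergeometric antidifference exists

Step 1: r(k) = 6*(2*k + 1)/(k + 1).
Gosper form: A/B · C(k+1)/C(k) with A=12*k + 6, B=k + 1, C=1.
Key eq: (12*k + 6)·f(k+1) = (k)·f(k) + (1).
Bound: deg f ≤ -1.
d = -1 < 0 ⇒ no nonzero polynomial f; not summable.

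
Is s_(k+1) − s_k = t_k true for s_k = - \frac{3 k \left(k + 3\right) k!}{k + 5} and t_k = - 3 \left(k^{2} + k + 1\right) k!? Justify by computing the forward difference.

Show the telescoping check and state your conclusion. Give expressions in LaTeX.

s_(k+1) = -3*(k + 1)*(k + 4)*factorial(k + 1)/(k + 6)
s_(k+1) − s_k = -3*(k**4 + 10*k**3 + 30*k**2 + 31*k + 20)*factorial(k)/((k + 5)*(k + 6))
(s_(k+1) − s_k) − t_k = 6*(k**3 + 6*k**2 + 5*k + 5)*factorial(k)/((k + 5)*(k + 6))

Invalid: residual \frac{6 \left(k^{3} + 6 k^{2} + 5 k + 5\right) k!}{\left(k + 5\right) \left(k + 6\right)} ≠ 0.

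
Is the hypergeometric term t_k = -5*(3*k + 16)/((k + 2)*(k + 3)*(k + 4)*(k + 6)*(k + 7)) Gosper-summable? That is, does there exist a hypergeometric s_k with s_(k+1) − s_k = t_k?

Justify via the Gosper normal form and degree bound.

Yes. s_k = 5*k*(-k**2 - 11*k - 36)/(36*(k**3 + 11*k**2 + 36*k + 36)).

Ratio r(k) = (k + 2)*(k + 6)*(3*k + 19)/((k + 5)*(k + 8)*(3*k + 16)).
A = k + 2, B = k + 8, C = k**2 + 31*k/3 + 80/3.
Set up (k + 2)·f(k+1) − (k + 7)·f(k) − (k**2 + 31*k/3 + 80/3) = 0.
From deg A=1, deg B=1, deg C=2: d=5.
Solving with deg f ≤ 5: f(k) = k*(k + 4)*(k + 5)*(k**2 + 11*k + 36)/108.
Then R = B(k−1)f/C = k*(k + 4)*(k + 7)*(k**2 + 11*k + 36)/(36*(3*k + 16)), so s_k = R(k)·t_k = 5*k*(-k**2 - 11*k - 36)/(36*(k**3 + 11*k**2 + 36*k + 36)).
Verify: 5*(-3*k - 16)/(k**5 + 22*k**4 + 185*k**3 + 740*k**2 + 1404*k + 1008) matches t_k.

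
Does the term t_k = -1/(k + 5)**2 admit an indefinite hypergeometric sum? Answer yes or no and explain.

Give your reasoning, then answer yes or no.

r(k) = (k + 5)**2/(k + 6)**2 after simplifying.
A = k**2 + 10*k + 25, B = k**2 + 12*k + 36, C = 1.
Key eq: (k**2 + 10*k + 25)·f(k+1) = (k**2 + 10*k + 25)·f(k) + (1).
d = 0 from the (2,2,0) case.
Put f(k) = c0: A·f(k+1) − B(k−1)·f(k) − C = -1; need -1 = 0 — inconsistent ⇒ no f, not summable.

No. Not Gosper-summable.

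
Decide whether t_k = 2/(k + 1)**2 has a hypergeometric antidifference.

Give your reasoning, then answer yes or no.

No — the linear system for f has no solution.

r(k) = (k + 1)**2/(k + 2)**2 after simplifying.
Take A(k)=k**2 + 2*k + 1, B(k)=k**2 + 4*k + 4, C(k)=1.
Set up (k**2 + 2*k + 1)·f(k+1) − (k**2 + 2*k + 1)·f(k) − (1) = 0.
From deg A=2, deg B=2, deg C=0: d=0.
Write f(k) = c0. Then LHS − RHS = -1, requiring -1 = 0: contradictory. No certificate.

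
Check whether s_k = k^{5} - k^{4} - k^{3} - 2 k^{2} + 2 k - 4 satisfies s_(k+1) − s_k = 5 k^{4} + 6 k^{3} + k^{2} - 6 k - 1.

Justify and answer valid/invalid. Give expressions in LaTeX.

s_(k+1) = k**5 + 4*k**4 + 5*k**3 - k**2 - 4*k - 5
s_(k+1) − s_k = 5*k**4 + 6*k**3 + k**2 - 6*k - 1
(s_(k+1) − s_k) − t_k = 0

Valid — Δs_k = t_k.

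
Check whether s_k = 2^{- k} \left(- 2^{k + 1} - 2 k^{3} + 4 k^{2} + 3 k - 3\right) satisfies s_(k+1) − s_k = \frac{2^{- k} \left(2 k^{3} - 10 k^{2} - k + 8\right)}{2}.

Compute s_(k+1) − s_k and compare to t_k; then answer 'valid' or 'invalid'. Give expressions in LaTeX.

s_(k+1) = (-4*2**k - 2*k**3 - 2*k**2 + 5*k + 2)/(2*2**k)
s_(k+1) − s_k = (2*k**3 - 10*k**2 - k + 8)/(2*2**k)
(s_(k+1) − s_k) − t_k = 0

Valid — Δs_k = t_k.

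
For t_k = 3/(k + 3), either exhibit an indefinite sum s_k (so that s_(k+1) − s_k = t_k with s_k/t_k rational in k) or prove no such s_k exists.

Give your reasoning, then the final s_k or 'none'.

none — t_k is not Gosper-summable

Compute t_(k+1)/t_k: get (k + 3)/(k + 4).
So A=k + 3 and B=k + 4, with C=1.
Solve (k + 3)·f(k+1) − (k + 3)·f(k) = 1.
deg f ≤ 0 (via 1,1,0).
f = c0 ⇒ A·f(k+1) − B(k−1)·f(k) − C = -1. The system {-1 = 0} is inconsistent; no antidifference.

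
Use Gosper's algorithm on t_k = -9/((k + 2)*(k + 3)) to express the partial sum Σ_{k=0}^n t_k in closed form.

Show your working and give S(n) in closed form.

S(n) = 9*(-n - 1)/(2*(n + 3))

The ratio is (k + 2)/(k + 4).
A = k + 2, B = k + 4, C = 1.
Solve (k + 2)·f(k+1) − (k + 3)·f(k) = 1.
Bound: deg f ≤ 1.
Solving with deg f ≤ 1: f(k) = k/2.
Certificate R = B(k−1)f/C = k*(k + 3)/2 gives s_k = -9*k/(2*k + 4).
s_(k+1) − s_k = -9/(k**2 + 5*k + 6) = t_k.
Evaluate: s_(n+1) = 9*(-n - 1)/(2*(n + 3)); subtract s_(0) = 0 ⇒ S(n) = 9*(-n - 1)/(2*(n + 3)).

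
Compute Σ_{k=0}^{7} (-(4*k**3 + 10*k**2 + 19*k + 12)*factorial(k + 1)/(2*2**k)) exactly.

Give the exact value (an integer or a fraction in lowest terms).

Σ = -762621/2

Compute t_(k+1)/t_k: get (4*k**4 + 30*k**3 + 95*k**2 + 147*k + 90)/(2*(4*k**3 + 10*k**2 + 19*k + 12)).
A = k/2 + 1, B = 1, C = k**3 + 5*k**2/2 + 19*k/4 + 3.
Set up (k/2 + 1)·f(k+1) − (1)·f(k) − (k**3 + 5*k**2/2 + 19*k/4 + 3) = 0.
Bound: deg f ≤ 2.
Match coefficients ⇒ f(k) = (4*k**2 + 2*k - 3)/2.
Certificate R = B(k−1)f/C = 2*(4*k**2 + 2*k - 3)/(4*k**3 + 10*k**2 + 19*k + 12) gives s_k = -(4*k**2 + 2*k - 3)*factorial(k + 1)/2**k.
Check: Δs_k = -(4*k**3 + 10*k**2 + 19*k + 12)*factorial(k + 1)/(2*2**k). ✓
Σ_(k=0)^(7) t_k = s_(8) − s_(0) = -762615/2 − (3) = -762621/2.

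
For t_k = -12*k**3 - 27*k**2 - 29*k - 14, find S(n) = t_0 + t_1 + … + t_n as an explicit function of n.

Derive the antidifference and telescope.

Compute t_(k+1)/t_k: get (12*k**3 + 63*k**2 + 119*k + 82)/(12*k**3 + 27*k**2 + 29*k + 14).
Factor: A=1; B=1; C=k**3 + 9*k**2/4 + 29*k/12 + 7/6.
Set up (1)·f(k+1) − (1)·f(k) − (k**3 + 9*k**2/4 + 29*k/12 + 7/6) = 0.
deg f ≤ 4 (via 0,0,3).
Match coefficients ⇒ f(k) = k*(k + 1)*(3*k**2 + 4)/12.
So s_k = (B(k−1)f/C)·t_k = (k*(3*k**2 + 4)/(12*k**2 + 15*k + 14))·t_k = k*(-3*k**3 - 3*k**2 - 4*k - 4).
Verify: -12*k**3 - 27*k**2 - 29*k - 14 matches t_k.
Telescope: S(n) = s_(n+1) − s_(0) = -3*n**4 - 15*n**3 - 31*n**2 - 33*n - 14 − (0) = -3*n**4 - 15*n**3 - 31*n**2 - 33*n - 14.

S(n) = -3*n**4 - 15*n**3 - 31*n**2 - 33*n - 14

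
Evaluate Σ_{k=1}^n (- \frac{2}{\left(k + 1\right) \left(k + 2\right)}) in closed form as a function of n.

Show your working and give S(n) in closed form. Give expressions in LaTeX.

S(n) = - \frac{n}{n + 2}

Ratio r(k) = (k + 1)/(k + 3).
Factor: A=k + 1; B=k + 3; C=1.
Key eq: (k + 1)·f(k+1) = (k + 2)·f(k) + (1).
Bound: deg f ≤ 1.
Solving with deg f ≤ 1: f(k) = k.
Then R = B(k−1)f/C = k*(k + 2), so s_k = R(k)·t_k = -2*k/(k + 1).
s_(k+1) − s_k = -2/(k**2 + 3*k + 2) = t_k.
Evaluate: s_(n+1) = 2*(-n - 1)/(n + 2); subtract s_(1) = -1 ⇒ S(n) = -n/(n + 2).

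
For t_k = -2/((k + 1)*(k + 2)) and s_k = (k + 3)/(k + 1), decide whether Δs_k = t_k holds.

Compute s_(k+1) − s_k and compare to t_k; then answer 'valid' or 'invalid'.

Valid — Δs_k = t_k.

s_(k+1) = (k + 4)/(k + 2)
s_(k+1) − s_k = -2/(k**2 + 3*k + 2)
(s_(k+1) − s_k) − t_k = 0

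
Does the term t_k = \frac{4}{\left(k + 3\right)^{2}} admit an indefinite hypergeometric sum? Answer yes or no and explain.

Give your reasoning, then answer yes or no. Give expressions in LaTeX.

No — t_k has no hypergeometric antidifference.

r(k) = (k + 3)**2/(k + 4)**2 after simplifying.
A = k**2 + 6*k + 9, B = k**2 + 8*k + 16, C = 1.
f must satisfy (k**2 + 6*k + 9)·f(k+1) − (k**2 + 6*k + 9)·f(k) = 1.
Degrees (2,2,0) ⇒ d ≤ 0.
Generic f = c0 gives residual -1; -1 = 0 cannot hold, so t_k is not Gosper-summable.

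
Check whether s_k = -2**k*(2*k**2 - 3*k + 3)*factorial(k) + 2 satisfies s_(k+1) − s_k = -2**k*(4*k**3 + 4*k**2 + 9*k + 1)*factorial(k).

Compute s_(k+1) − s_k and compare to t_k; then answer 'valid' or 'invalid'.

valid (s_(k+1) − s_k reduces to t_k)

s_(k+1) = 2**(k + 1)*(3*k - 2*(k + 1)**2)*factorial(k + 1) + 2
s_(k+1) − s_k = -2**k*(4*k**3 + 4*k**2 + 9*k + 1)*factorial(k)
(s_(k+1) − s_k) − t_k = 0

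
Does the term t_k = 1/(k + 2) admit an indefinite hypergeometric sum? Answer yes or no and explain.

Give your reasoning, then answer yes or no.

No — t_k has no hypergeometric antidifference.

t_(k+1)/t_k = (k + 2)/(k + 3).
Normal form (A,B,C) = (k + 2, k + 3, 1).
f must satisfy (k + 2)·f(k+1) − (k + 2)·f(k) = 1.
Bound: deg f ≤ 0.
Write f(k) = c0. Then LHS − RHS = -1, requiring -1 = 0: contradictory. No certificate.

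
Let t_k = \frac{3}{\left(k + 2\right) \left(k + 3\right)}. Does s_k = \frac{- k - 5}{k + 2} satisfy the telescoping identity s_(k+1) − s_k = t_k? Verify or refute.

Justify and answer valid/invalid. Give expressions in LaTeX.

Valid — Δs_k = t_k.

s_(k+1) = (-k - 6)/(k + 3)
s_(k+1) − s_k = 3/(k**2 + 5*k + 6)
(s_(k+1) − s_k) − t_k = 0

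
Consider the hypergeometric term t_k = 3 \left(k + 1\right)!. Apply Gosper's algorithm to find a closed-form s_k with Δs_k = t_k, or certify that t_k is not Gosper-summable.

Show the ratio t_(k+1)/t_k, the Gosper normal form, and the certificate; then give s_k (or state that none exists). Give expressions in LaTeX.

Step 1: r(k) = k + 2.
So A=k + 2 and B=1, with C=1.
Solve (k + 2)·f(k+1) − (1)·f(k) = 1.
deg f ≤ -1 (via 1,0,0).
Negative degree bound (-1): no f exists, t_k not Gosper-summable.

none — t_k is not Gosper-summable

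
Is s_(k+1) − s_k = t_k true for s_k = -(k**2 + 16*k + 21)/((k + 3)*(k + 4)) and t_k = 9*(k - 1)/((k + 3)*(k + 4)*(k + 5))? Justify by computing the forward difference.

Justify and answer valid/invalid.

Valid: the claim telescopes to t_k.

s_(k+1) = (-16*k - (k + 1)**2 - 37)/((k + 4)*(k + 5))
s_(k+1) − s_k = 9*(k - 1)/(k**3 + 12*k**2 + 47*k + 60)
(s_(k+1) − s_k) − t_k = 0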